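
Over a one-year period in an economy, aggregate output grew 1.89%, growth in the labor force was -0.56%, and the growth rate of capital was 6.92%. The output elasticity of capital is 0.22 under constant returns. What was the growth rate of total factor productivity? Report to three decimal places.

Total factor productivity grew 0.804%.

Labor's share = 1 − 0.22 = 0.78.
Capital: 0.22 × 6.92 = 1.5224 pp.
The labor force: 0.78 × (-0.56) = -0.4368 pp.
TFP growth = 1.89 − 1.0856 = 0.8044%.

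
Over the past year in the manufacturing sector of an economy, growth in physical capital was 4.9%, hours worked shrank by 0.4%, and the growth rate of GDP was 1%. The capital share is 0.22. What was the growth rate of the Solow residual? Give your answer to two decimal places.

The Solow residual growth was 0.23%.

Labor's share = 1 − 0.22 = 0.78.
Physical capital: 0.22 × 4.9 = 1.078 pp.
Hours worked: 0.78 × (-0.4) = -0.312 pp.
TFP growth = 1 − 0.766 = 0.234%.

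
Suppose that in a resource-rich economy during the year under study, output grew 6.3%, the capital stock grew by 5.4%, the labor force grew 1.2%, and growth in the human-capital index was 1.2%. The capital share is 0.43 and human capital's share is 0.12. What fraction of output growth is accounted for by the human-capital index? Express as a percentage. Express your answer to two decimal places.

The human-capital index accounted for 2.29% of growth.

The human-capital index contributed 0.12 × 1.2 = 0.144 pp.
Share of growth = 0.144 / 6.3 × 100 = 2.2857%.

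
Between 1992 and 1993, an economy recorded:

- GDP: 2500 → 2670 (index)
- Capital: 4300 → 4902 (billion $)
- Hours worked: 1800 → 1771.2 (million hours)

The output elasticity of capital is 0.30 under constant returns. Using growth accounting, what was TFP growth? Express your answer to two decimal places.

3.72%

GDP growth = (2670 − 2500) / 2500 = 6.8%.
Capital growth = (4902 − 4300) / 4300 = 14%.
Hours worked growth = (1771.2 − 1800) / 1800 = -1.6%.
Labor's share = 1 − 0.3 = 0.7.
Capital: 0.3 × 14 = 4.2 pp.
Hours worked: 0.7 × (-1.6) = -1.12 pp.
TFP growth = 6.8 − 3.08 = 3.72%.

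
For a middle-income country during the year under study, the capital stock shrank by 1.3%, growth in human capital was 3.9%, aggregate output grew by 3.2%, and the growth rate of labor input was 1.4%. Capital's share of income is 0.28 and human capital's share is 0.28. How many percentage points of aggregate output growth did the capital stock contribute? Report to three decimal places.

-0.364 percentage points

Contribution = share × growth = 0.28 × (-1.3) = -0.364 pp.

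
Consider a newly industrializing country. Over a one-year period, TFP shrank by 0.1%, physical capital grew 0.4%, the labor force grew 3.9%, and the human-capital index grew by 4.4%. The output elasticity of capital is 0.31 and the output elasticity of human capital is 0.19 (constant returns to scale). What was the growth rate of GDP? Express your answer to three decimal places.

2.810%

Labor's share = 1 − 0.31 − 0.19 = 0.5.
Physical capital: 0.31 × 0.4 = 0.124 pp.
The human-capital index: 0.19 × 4.4 = 0.836 pp.
The labor force: 0.5 × 3.9 = 1.95 pp.
Output growth = -0.1 + 2.91 = 2.81%.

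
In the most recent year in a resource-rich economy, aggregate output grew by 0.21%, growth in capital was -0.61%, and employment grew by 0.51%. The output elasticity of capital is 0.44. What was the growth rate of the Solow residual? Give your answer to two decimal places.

0.19%

Labor's share = 1 − 0.44 = 0.56.
Capital: 0.44 × (-0.61) = -0.2684 pp.
Employment: 0.56 × 0.51 = 0.2856 pp.
TFP growth = 0.21 − 0.0172 = 0.1928%.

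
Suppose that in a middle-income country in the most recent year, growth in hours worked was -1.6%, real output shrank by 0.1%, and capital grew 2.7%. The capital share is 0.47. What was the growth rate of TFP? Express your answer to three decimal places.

-0.521%

Labor's share = 1 − 0.47 = 0.53.
Capital: 0.47 × 2.7 = 1.269 pp.
Hours worked: 0.53 × (-1.6) = -0.848 pp.
TFP growth = -0.1 − 0.421 = -0.521%.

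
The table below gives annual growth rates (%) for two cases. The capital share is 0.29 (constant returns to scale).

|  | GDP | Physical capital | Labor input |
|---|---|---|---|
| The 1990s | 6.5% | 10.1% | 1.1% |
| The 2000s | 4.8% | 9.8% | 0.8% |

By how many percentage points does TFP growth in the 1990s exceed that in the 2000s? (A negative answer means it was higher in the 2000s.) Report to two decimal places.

1.40 percentage points

Labor's share = 1 − 0.29 = 0.71.
The 1990s: TFP = 6.5 − 2.929 − 0.781 = 2.79%.
The 2000s: TFP = 4.8 − 2.842 − 0.568 = 1.39%.
Difference = 2.79 − (1.39) = 1.4 pp.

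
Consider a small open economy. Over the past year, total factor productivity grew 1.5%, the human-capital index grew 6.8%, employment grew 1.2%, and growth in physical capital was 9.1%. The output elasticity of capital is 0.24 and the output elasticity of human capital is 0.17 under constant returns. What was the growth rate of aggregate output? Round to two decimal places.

Aggregate output growth was 5.55%.

Labor's share = 1 − 0.24 − 0.17 = 0.59.
Physical capital: 0.24 × 9.1 = 2.184 pp.
The human-capital index: 0.17 × 6.8 = 1.156 pp.
Employment: 0.59 × 1.2 = 0.708 pp.
Output growth = 1.5 + 4.048 = 5.548%.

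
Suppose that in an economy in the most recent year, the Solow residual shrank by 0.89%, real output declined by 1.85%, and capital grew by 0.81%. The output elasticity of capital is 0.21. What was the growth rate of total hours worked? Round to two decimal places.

Labor's share = 1 − 0.21 = 0.79.
gY = gA + 0.21×0.81 + 0.79×g.
0.79×g = -1.85 + 0.89 − 0.1701 = -1.1301.
g = -1.1301 / 0.79 = -1.4305%.

-1.43%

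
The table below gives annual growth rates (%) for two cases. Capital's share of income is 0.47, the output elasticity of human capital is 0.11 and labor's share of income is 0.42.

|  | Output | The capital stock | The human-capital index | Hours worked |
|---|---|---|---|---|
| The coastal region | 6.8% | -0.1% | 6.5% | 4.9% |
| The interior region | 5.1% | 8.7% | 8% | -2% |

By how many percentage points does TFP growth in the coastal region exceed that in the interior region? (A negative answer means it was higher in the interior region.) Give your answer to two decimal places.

3.10 percentage points

Labor's share = 1 − 0.47 − 0.11 = 0.42.
The coastal region: TFP = 6.8 + 0.047 − 0.715 − 2.058 = 4.074%.
The interior region: TFP = 5.1 − 4.089 − 0.88 + 0.84 = 0.971%.
Difference = 4.074 − (0.971) = 3.103 pp.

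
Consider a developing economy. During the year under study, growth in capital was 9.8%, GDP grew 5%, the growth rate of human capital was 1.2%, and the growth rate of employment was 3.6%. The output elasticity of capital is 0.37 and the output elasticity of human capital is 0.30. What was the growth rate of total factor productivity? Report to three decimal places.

-0.174%

Labor's share = 1 − 0.37 − 0.3 = 0.33.
Capital: 0.37 × 9.8 = 3.626 pp.
Human capital: 0.3 × 1.2 = 0.36 pp.
Employment: 0.33 × 3.6 = 1.188 pp.
TFP growth = 5 − 5.174 = -0.174%.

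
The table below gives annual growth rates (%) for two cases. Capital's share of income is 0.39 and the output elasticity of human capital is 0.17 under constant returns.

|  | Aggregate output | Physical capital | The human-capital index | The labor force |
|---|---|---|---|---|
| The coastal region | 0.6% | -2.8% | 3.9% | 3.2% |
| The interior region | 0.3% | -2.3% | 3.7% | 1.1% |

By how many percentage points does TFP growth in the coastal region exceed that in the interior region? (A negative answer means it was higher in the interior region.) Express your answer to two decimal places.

Labor's share = 1 − 0.39 − 0.17 = 0.44.
The coastal region: TFP = 0.6 + 1.092 − 0.663 − 1.408 = -0.379%.
The interior region: TFP = 0.3 + 0.897 − 0.629 − 0.484 = 0.084%.
Difference = -0.379 − (0.084) = -0.463 pp.

-0.46 percentage points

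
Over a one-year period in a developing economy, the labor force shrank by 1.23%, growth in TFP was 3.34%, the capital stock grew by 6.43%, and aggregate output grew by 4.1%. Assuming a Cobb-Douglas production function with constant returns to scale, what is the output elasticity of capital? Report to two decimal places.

gY = gA + α·gK + (1−α)·gL, so gY − gA − gL = α(gK − gL).
4.1 − 3.34 + 1.23 = α × (6.43 − (-1.23)).
1.99 = 7.66 α, so α = 0.2598.

0.26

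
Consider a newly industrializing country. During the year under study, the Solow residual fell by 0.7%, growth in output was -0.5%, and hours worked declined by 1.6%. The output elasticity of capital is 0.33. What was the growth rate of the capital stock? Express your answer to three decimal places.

3.855%

Labor's share = 1 − 0.33 = 0.67.
gY = gA + 0.67×(-1.6) + 0.33×g.
0.33×g = -0.5 + 0.7 + 1.072 = 1.272.
g = 1.272 / 0.33 = 3.85455%.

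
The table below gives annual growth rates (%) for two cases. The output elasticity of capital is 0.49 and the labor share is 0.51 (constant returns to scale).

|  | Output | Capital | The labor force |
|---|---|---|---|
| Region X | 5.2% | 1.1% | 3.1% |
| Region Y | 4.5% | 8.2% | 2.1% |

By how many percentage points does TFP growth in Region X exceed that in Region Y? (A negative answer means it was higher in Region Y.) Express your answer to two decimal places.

Labor's share = 1 − 0.49 = 0.51.
Region X: TFP = 5.2 − 0.539 − 1.581 = 3.08%.
Region Y: TFP = 4.5 − 4.018 − 1.071 = -0.589%.
Difference = 3.08 − (-0.589) = 3.669 pp.

3.67 percentage points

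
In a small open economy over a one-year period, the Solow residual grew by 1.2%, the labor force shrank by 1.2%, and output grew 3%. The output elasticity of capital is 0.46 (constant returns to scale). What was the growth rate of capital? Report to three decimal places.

Labor's share = 1 − 0.46 = 0.54.
gY = gA + 0.54×(-1.2) + 0.46×g.
0.46×g = 3 − 1.2 + 0.648 = 2.448.
g = 2.448 / 0.46 = 5.32174%.

5.322%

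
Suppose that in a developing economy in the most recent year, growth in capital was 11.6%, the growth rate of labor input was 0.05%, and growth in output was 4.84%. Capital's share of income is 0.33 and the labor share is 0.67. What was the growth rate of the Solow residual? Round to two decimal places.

0.98%

Labor's share = 1 − 0.33 = 0.67.
Capital: 0.33 × 11.6 = 3.828 pp.
Labor input: 0.67 × 0.05 = 0.0335 pp.
TFP growth = 4.84 − 3.8615 = 0.9785%.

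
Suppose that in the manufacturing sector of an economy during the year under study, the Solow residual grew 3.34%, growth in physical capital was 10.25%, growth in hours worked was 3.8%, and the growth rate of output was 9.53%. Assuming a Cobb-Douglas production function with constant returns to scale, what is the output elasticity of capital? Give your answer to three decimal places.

The output elasticity of capital is 0.371.

gY = gA + α·gK + (1−α)·gL, so gY − gA − gL = α(gK − gL).
9.53 − 3.34 − 3.8 = α × (10.25 − 3.8).
2.39 = 6.45 α, so α = 0.37054.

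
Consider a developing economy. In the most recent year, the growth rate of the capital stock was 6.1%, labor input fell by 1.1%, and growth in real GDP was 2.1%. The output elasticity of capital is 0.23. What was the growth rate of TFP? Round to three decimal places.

TFP grew 1.544%.

Labor's share = 1 − 0.23 = 0.77.
The capital stock: 0.23 × 6.1 = 1.403 pp.
Labor input: 0.77 × (-1.1) = -0.847 pp.
TFP growth = 2.1 − 0.556 = 1.544%.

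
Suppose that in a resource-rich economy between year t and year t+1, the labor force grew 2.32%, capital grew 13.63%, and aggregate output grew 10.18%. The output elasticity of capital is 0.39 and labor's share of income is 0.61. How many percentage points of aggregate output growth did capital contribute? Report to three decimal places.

5.316

Contribution = share × growth = 0.39 × 13.63 = 5.3157 pp.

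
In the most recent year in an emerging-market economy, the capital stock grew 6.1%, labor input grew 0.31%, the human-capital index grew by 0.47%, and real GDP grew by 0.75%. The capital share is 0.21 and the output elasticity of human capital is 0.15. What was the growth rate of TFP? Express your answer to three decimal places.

Labor's share = 1 − 0.21 − 0.15 = 0.64.
The capital stock: 0.21 × 6.1 = 1.281 pp.
The human-capital index: 0.15 × 0.47 = 0.0705 pp.
Labor input: 0.64 × 0.31 = 0.1984 pp.
TFP growth = 0.75 − 1.5499 = -0.7999%.

-0.800%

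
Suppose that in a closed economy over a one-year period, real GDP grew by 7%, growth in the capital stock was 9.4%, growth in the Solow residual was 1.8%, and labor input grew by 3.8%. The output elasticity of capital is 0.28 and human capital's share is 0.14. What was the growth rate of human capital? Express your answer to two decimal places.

Labor's share = 1 − 0.28 − 0.14 = 0.58.
gY = gA + 0.28×9.4 + 0.58×3.8 + 0.14×g.
0.14×g = 7 − 1.8 − 4.836 = 0.364.
g = 0.364 / 0.14 = 2.6%.

2.60%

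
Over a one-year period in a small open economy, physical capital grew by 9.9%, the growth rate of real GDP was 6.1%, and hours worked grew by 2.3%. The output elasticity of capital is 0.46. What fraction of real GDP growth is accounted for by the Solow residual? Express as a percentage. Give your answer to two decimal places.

The Solow residual accounted for 4.98% of growth.

Labor's share = 1 − 0.46 = 0.54.
Physical capital: 0.46 × 9.9 = 4.554 pp.
Hours worked: 0.54 × 2.3 = 1.242 pp.
TFP growth = 6.1 − 5.796 = 0.304%.
TFP share of growth = 0.304 / 6.1 × 100 = 4.9836%.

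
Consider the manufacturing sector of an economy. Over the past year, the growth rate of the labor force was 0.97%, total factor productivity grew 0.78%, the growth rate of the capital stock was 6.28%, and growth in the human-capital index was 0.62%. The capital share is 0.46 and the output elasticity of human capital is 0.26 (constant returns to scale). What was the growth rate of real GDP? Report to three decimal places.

Labor's share = 1 − 0.46 − 0.26 = 0.28.
The capital stock: 0.46 × 6.28 = 2.8888 pp.
The human-capital index: 0.26 × 0.62 = 0.1612 pp.
The labor force: 0.28 × 0.97 = 0.2716 pp.
Output growth = 0.78 + 3.3216 = 4.1016%.

4.102%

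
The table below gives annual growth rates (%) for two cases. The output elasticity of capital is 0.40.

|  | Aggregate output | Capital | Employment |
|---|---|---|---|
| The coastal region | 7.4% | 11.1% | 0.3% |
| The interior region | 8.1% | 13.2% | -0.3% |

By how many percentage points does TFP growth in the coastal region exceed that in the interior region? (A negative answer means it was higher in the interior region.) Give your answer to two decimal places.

-0.22 percentage points

Labor's share = 1 − 0.4 = 0.6.
The coastal region: TFP = 7.4 − 4.44 − 0.18 = 2.78%.
The interior region: TFP = 8.1 − 5.28 + 0.18 = 3%.
Difference = 2.78 − (3) = -0.22 pp.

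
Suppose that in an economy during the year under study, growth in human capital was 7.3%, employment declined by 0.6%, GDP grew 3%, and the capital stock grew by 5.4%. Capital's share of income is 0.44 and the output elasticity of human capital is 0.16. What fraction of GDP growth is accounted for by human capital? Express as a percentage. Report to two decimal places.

38.93%

Human capital contributed 0.16 × 7.3 = 1.168 pp.
Share of growth = 1.168 / 3 × 100 = 38.9333%.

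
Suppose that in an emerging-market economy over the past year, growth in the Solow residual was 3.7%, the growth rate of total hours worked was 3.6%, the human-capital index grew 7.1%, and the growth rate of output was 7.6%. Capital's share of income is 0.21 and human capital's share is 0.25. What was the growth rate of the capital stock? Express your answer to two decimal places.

Labor's share = 1 − 0.21 − 0.25 = 0.54.
gY = gA + 0.25×7.1 + 0.54×3.6 + 0.21×g.
0.21×g = 7.6 − 3.7 − 3.719 = 0.181.
g = 0.181 / 0.21 = 0.8619%.

0.86%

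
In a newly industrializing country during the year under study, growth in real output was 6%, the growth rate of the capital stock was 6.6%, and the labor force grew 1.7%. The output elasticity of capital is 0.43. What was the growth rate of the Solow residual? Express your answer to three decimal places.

Labor's share = 1 − 0.43 = 0.57.
The capital stock: 0.43 × 6.6 = 2.838 pp.
The labor force: 0.57 × 1.7 = 0.969 pp.
TFP growth = 6 − 3.807 = 2.193%.

2.193%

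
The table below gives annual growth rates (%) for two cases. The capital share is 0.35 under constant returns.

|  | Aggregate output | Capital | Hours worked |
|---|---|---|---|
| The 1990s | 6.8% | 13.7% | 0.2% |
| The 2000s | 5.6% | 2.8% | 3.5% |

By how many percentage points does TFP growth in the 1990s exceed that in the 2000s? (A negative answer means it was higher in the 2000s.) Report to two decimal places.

Labor's share = 1 − 0.35 = 0.65.
The 1990s: TFP = 6.8 − 4.795 − 0.13 = 1.875%.
The 2000s: TFP = 5.6 − 0.98 − 2.275 = 2.345%.
Difference = 1.875 − (2.345) = -0.47 pp.

-0.47 percentage points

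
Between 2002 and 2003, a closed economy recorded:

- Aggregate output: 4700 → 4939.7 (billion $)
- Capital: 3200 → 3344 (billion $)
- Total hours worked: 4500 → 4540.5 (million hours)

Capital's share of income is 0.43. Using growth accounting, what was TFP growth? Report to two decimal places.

2.65%

Aggregate output growth = (4939.7 − 4700) / 4700 = 5.1%.
Capital growth = (3344 − 3200) / 3200 = 4.5%.
Total hours worked growth = (4540.5 − 4500) / 4500 = 0.9%.
Labor's share = 1 − 0.43 = 0.57.
Capital: 0.43 × 4.5 = 1.935 pp.
Total hours worked: 0.57 × 0.9 = 0.513 pp.
TFP growth = 5.1 − 2.448 = 2.652%.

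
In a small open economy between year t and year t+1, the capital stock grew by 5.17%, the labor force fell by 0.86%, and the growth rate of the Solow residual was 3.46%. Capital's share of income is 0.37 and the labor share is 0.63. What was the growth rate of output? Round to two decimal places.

Output growth was 4.83%.

Labor's share = 1 − 0.37 = 0.63.
The capital stock: 0.37 × 5.17 = 1.9129 pp.
The labor force: 0.63 × (-0.86) = -0.5418 pp.
Output growth = 3.46 + 1.3711 = 4.8311%.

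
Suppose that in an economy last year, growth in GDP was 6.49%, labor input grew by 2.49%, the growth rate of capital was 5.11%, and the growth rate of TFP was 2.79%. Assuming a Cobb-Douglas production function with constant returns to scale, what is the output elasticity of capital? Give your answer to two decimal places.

gY = gA + α·gK + (1−α)·gL, so gY − gA − gL = α(gK − gL).
6.49 − 2.79 − 2.49 = α × (5.11 − 2.49).
1.21 = 2.62 α, so α = 0.4618.

α = 0.46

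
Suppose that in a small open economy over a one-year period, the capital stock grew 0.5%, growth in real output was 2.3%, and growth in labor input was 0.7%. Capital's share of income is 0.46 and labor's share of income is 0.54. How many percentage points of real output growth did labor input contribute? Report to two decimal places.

0.38 percentage points

Labor's share = 1 − 0.46 = 0.54.
Contribution = share × growth = 0.54 × 0.7 = 0.378 pp.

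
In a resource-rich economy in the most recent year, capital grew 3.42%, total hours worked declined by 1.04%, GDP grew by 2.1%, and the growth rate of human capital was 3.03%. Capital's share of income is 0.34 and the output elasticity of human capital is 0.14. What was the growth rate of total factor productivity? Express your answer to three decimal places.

Labor's share = 1 − 0.34 − 0.14 = 0.52.
Capital: 0.34 × 3.42 = 1.1628 pp.
Human capital: 0.14 × 3.03 = 0.4242 pp.
Total hours worked: 0.52 × (-1.04) = -0.5408 pp.
TFP growth = 2.1 − 1.0462 = 1.0538%.

Total factor productivity grew 1.054%.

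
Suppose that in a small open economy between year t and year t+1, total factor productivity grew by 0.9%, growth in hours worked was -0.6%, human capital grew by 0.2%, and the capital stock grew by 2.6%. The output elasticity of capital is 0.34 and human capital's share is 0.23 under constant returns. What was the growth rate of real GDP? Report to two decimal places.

1.57%

Labor's share = 1 − 0.34 − 0.23 = 0.43.
The capital stock: 0.34 × 2.6 = 0.884 pp.
Human capital: 0.23 × 0.2 = 0.046 pp.
Hours worked: 0.43 × (-0.6) = -0.258 pp.
Output growth = 0.9 + 0.672 = 1.572%.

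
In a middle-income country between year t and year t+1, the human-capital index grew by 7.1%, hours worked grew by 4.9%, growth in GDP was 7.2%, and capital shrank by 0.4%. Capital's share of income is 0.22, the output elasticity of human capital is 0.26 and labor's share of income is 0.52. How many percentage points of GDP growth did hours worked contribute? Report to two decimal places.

Labor's share = 1 − 0.22 − 0.26 = 0.52.
Contribution = share × growth = 0.52 × 4.9 = 2.548 pp.

2.55 pp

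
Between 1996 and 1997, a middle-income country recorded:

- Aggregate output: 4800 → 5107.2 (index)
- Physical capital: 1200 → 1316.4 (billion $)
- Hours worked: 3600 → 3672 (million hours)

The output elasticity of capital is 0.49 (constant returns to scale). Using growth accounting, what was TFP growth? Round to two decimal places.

Aggregate output growth = (5107.2 − 4800) / 4800 = 6.4%.
Physical capital growth = (1316.4 − 1200) / 1200 = 9.7%.
Hours worked growth = (3672 − 3600) / 3600 = 2%.
Labor's share = 1 − 0.49 = 0.51.
Physical capital: 0.49 × 9.7 = 4.753 pp.
Hours worked: 0.51 × 2 = 1.02 pp.
TFP growth = 6.4 − 5.773 = 0.627%.

0.63%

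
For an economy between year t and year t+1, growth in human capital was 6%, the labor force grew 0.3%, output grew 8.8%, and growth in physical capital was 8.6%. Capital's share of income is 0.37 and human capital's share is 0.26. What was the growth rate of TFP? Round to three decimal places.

Labor's share = 1 − 0.37 − 0.26 = 0.37.
Physical capital: 0.37 × 8.6 = 3.182 pp.
Human capital: 0.26 × 6 = 1.56 pp.
The labor force: 0.37 × 0.3 = 0.111 pp.
TFP growth = 8.8 − 4.853 = 3.947%.

TFP grew 3.947%.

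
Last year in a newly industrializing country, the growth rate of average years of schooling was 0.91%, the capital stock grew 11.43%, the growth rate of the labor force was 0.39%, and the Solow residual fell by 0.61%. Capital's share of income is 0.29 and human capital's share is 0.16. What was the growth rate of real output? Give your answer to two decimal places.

3.06%

Labor's share = 1 − 0.29 − 0.16 = 0.55.
The capital stock: 0.29 × 11.43 = 3.3147 pp.
Average years of schooling: 0.16 × 0.91 = 0.1456 pp.
The labor force: 0.55 × 0.39 = 0.2145 pp.
Output growth = -0.61 + 3.6748 = 3.0648%.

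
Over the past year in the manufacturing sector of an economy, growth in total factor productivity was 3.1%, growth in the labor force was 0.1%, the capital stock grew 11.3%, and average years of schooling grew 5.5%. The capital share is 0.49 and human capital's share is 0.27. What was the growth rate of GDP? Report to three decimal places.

GDP grew 10.146%.

Labor's share = 1 − 0.49 − 0.27 = 0.24.
The capital stock: 0.49 × 11.3 = 5.537 pp.
Average years of schooling: 0.27 × 5.5 = 1.485 pp.
The labor force: 0.24 × 0.1 = 0.024 pp.
Output growth = 3.1 + 7.046 = 10.146%.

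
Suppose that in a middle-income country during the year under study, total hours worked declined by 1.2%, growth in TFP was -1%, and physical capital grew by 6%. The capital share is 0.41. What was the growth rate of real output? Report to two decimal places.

0.75%

Labor's share = 1 − 0.41 = 0.59.
Physical capital: 0.41 × 6 = 2.46 pp.
Total hours worked: 0.59 × (-1.2) = -0.708 pp.
Output growth = -1 + 1.752 = 0.752%.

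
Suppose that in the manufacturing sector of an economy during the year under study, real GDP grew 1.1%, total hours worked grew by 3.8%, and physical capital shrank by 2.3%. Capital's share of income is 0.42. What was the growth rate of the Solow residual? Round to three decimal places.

Labor's share = 1 − 0.42 = 0.58.
Physical capital: 0.42 × (-2.3) = -0.966 pp.
Total hours worked: 0.58 × 3.8 = 2.204 pp.
TFP growth = 1.1 − 1.238 = -0.138%.

-0.138%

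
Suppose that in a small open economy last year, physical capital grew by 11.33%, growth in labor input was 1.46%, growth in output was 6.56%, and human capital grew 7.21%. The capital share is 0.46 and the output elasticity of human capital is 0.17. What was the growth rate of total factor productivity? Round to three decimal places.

-0.418%

Labor's share = 1 − 0.46 − 0.17 = 0.37.
Physical capital: 0.46 × 11.33 = 5.2118 pp.
Human capital: 0.17 × 7.21 = 1.2257 pp.
Labor input: 0.37 × 1.46 = 0.5402 pp.
TFP growth = 6.56 − 6.9777 = -0.4177%.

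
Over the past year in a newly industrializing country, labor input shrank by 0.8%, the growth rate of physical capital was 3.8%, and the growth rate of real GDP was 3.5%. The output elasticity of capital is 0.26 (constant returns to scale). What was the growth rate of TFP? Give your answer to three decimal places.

TFP grew 3.104%.

Labor's share = 1 − 0.26 = 0.74.
Physical capital: 0.26 × 3.8 = 0.988 pp.
Labor input: 0.74 × (-0.8) = -0.592 pp.
TFP growth = 3.5 − 0.396 = 3.104%.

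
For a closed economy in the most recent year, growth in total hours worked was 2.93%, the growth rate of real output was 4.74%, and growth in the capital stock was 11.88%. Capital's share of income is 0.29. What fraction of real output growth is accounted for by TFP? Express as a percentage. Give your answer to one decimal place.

Labor's share = 1 − 0.29 = 0.71.
The capital stock: 0.29 × 11.88 = 3.4452 pp.
Total hours worked: 0.71 × 2.93 = 2.0803 pp.
TFP growth = 4.74 − 5.5255 = -0.7855%.
TFP share of growth = -0.7855 / 4.74 × 100 = -16.572%.

-16.6%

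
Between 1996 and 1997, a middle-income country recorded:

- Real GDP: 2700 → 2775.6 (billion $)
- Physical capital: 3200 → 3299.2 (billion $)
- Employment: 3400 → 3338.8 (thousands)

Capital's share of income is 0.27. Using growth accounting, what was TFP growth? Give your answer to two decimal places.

3.28%

Real GDP growth = (2775.6 − 2700) / 2700 = 2.8%.
Physical capital growth = (3299.2 − 3200) / 3200 = 3.1%.
Employment growth = (3338.8 − 3400) / 3400 = -1.8%.
Labor's share = 1 − 0.27 = 0.73.
Physical capital: 0.27 × 3.1 = 0.837 pp.
Employment: 0.73 × (-1.8) = -1.314 pp.
TFP growth = 2.8 + 0.477 = 3.277%.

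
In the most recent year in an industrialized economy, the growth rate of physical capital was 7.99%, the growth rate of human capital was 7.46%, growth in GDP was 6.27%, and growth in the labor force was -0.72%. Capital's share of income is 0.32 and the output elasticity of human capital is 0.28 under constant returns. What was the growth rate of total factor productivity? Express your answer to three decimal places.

Labor's share = 1 − 0.32 − 0.28 = 0.4.
Physical capital: 0.32 × 7.99 = 2.5568 pp.
Human capital: 0.28 × 7.46 = 2.0888 pp.
The labor force: 0.4 × (-0.72) = -0.288 pp.
TFP growth = 6.27 − 4.3576 = 1.9124%.

Total factor productivity grew 1.912%.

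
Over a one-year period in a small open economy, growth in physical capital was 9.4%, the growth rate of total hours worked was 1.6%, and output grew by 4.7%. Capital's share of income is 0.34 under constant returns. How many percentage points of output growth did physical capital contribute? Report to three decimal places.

3.196 pp

Contribution = share × growth = 0.34 × 9.4 = 3.196 pp.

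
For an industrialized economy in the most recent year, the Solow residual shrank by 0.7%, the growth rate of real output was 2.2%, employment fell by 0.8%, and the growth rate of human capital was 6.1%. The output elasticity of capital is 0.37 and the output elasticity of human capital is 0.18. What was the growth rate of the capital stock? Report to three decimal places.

Labor's share = 1 − 0.37 − 0.18 = 0.45.
gY = gA + 0.18×6.1 + 0.45×(-0.8) + 0.37×g.
0.37×g = 2.2 + 0.7 − 0.738 = 2.162.
g = 2.162 / 0.37 = 5.84324%.

The capital stock grew 5.843%.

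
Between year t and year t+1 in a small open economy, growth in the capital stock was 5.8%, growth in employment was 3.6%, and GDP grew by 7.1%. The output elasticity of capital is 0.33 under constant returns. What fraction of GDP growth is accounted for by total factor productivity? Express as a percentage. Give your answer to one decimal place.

39.1%

Labor's share = 1 − 0.33 = 0.67.
The capital stock: 0.33 × 5.8 = 1.914 pp.
Employment: 0.67 × 3.6 = 2.412 pp.
TFP growth = 7.1 − 4.326 = 2.774%.
TFP share of growth = 2.774 / 7.1 × 100 = 39.07%.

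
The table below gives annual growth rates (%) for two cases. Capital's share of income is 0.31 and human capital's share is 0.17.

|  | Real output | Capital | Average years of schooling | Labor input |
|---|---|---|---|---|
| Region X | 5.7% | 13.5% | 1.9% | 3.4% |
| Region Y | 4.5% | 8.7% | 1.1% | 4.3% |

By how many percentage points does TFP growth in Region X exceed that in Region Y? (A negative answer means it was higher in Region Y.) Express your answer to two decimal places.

Labor's share = 1 − 0.31 − 0.17 = 0.52.
Region X: TFP = 5.7 − 4.185 − 0.323 − 1.768 = -0.576%.
Region Y: TFP = 4.5 − 2.697 − 0.187 − 2.236 = -0.62%.
Difference = -0.576 − (-0.62) = 0.044 pp.

0.04 percentage points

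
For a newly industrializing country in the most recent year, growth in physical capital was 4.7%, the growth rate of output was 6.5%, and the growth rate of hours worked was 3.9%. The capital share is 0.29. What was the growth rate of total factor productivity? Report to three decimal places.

Labor's share = 1 − 0.29 = 0.71.
Physical capital: 0.29 × 4.7 = 1.363 pp.
Hours worked: 0.71 × 3.9 = 2.769 pp.
TFP growth = 6.5 − 4.132 = 2.368%.

Total factor productivity growth was 2.368%.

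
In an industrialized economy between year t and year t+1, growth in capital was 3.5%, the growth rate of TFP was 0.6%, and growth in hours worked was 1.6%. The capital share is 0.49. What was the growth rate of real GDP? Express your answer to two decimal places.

Real GDP grew 3.13%.

Labor's share = 1 − 0.49 = 0.51.
Capital: 0.49 × 3.5 = 1.715 pp.
Hours worked: 0.51 × 1.6 = 0.816 pp.
Output growth = 0.6 + 2.531 = 3.131%.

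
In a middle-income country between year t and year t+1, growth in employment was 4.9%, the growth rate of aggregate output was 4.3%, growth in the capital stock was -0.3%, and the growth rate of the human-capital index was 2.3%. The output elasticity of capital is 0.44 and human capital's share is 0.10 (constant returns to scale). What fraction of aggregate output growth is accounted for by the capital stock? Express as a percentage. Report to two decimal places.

The capital stock accounted for -3.07% of growth.

The capital stock contributed 0.44 × (-0.3) = -0.132 pp.
Share of growth = -0.132 / 4.3 × 100 = -3.0698%.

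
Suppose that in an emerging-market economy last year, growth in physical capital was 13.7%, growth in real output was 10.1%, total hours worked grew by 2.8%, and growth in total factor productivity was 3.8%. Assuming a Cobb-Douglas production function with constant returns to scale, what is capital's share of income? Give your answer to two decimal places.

α = 0.32

gY = gA + α·gK + (1−α)·gL, so gY − gA − gL = α(gK − gL).
10.1 − 3.8 − 2.8 = α × (13.7 − 2.8).
3.5 = 10.9 α, so α = 0.3211.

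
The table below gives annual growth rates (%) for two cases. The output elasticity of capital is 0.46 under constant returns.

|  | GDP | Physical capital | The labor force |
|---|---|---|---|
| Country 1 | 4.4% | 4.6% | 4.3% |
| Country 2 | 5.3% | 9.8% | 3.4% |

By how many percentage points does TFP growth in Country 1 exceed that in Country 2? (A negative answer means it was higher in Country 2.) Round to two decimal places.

1.01 percentage points

Labor's share = 1 − 0.46 = 0.54.
Country 1: TFP = 4.4 − 2.116 − 2.322 = -0.038%.
Country 2: TFP = 5.3 − 4.508 − 1.836 = -1.044%.
Difference = -0.038 − (-1.044) = 1.006 pp.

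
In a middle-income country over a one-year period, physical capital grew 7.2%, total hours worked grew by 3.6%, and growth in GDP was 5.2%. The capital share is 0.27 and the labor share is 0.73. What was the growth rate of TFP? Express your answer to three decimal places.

TFP growth was 0.628%.

Labor's share = 1 − 0.27 = 0.73.
Physical capital: 0.27 × 7.2 = 1.944 pp.
Total hours worked: 0.73 × 3.6 = 2.628 pp.
TFP growth = 5.2 − 4.572 = 0.628%.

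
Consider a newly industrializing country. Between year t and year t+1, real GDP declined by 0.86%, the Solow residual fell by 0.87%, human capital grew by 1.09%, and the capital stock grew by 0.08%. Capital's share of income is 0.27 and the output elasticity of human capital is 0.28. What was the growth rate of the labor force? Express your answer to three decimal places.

-0.704%

Labor's share = 1 − 0.27 − 0.28 = 0.45.
gY = gA + 0.27×0.08 + 0.28×1.09 + 0.45×g.
0.45×g = -0.86 + 0.87 − 0.3268 = -0.3168.
g = -0.3168 / 0.45 = -0.704%.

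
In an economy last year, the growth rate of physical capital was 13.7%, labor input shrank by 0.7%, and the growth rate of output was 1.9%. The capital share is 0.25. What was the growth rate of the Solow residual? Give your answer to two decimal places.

Labor's share = 1 − 0.25 = 0.75.
Physical capital: 0.25 × 13.7 = 3.425 pp.
Labor input: 0.75 × (-0.7) = -0.525 pp.
TFP growth = 1.9 − 2.9 = -1%.

-1.00%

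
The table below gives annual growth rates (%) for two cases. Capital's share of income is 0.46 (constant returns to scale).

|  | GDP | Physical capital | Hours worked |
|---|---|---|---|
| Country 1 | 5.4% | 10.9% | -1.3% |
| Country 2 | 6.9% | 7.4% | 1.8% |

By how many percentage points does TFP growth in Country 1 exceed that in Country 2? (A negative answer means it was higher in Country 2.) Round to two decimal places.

Labor's share = 1 − 0.46 = 0.54.
Country 1: TFP = 5.4 − 5.014 + 0.702 = 1.088%.
Country 2: TFP = 6.9 − 3.404 − 0.972 = 2.524%.
Difference = 1.088 − (2.524) = -1.436 pp.

-1.44 percentage points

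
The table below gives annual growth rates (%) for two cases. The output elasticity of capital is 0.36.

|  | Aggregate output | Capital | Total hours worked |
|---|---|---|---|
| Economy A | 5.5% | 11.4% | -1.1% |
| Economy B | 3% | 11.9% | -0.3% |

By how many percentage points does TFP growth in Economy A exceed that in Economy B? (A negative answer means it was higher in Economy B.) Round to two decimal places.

Labor's share = 1 − 0.36 = 0.64.
Economy A: TFP = 5.5 − 4.104 + 0.704 = 2.1%.
Economy B: TFP = 3 − 4.284 + 0.192 = -1.092%.
Difference = 2.1 − (-1.092) = 3.192 pp.

3.19 percentage points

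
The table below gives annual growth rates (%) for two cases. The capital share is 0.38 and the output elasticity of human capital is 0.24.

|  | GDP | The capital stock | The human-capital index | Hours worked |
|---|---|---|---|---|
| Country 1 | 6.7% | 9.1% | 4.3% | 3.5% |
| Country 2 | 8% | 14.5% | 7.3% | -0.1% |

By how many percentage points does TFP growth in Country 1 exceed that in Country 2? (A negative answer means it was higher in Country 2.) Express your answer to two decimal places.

Labor's share = 1 − 0.38 − 0.24 = 0.38.
Country 1: TFP = 6.7 − 3.458 − 1.032 − 1.33 = 0.88%.
Country 2: TFP = 8 − 5.51 − 1.752 + 0.038 = 0.776%.
Difference = 0.88 − (0.776) = 0.104 pp.

0.10 percentage points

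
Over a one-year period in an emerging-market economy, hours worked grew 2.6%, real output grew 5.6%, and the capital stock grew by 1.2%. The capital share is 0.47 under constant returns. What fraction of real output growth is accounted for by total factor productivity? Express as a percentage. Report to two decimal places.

Labor's share = 1 − 0.47 = 0.53.
The capital stock: 0.47 × 1.2 = 0.564 pp.
Hours worked: 0.53 × 2.6 = 1.378 pp.
TFP growth = 5.6 − 1.942 = 3.658%.
TFP share of growth = 3.658 / 5.6 × 100 = 65.3214%.

65.32%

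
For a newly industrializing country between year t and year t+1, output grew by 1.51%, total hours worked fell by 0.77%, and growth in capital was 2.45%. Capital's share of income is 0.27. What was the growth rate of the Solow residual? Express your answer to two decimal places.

Labor's share = 1 − 0.27 = 0.73.
Capital: 0.27 × 2.45 = 0.6615 pp.
Total hours worked: 0.73 × (-0.77) = -0.5621 pp.
TFP growth = 1.51 − 0.0994 = 1.4106%.

1.41%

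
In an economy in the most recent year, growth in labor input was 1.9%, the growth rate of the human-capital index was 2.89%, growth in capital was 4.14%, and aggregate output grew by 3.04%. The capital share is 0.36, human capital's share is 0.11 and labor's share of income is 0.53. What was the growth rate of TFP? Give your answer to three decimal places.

Labor's share = 1 − 0.36 − 0.11 = 0.53.
Capital: 0.36 × 4.14 = 1.4904 pp.
The human-capital index: 0.11 × 2.89 = 0.3179 pp.
Labor input: 0.53 × 1.9 = 1.007 pp.
TFP growth = 3.04 − 2.8153 = 0.2247%.

TFP growth was 0.225%.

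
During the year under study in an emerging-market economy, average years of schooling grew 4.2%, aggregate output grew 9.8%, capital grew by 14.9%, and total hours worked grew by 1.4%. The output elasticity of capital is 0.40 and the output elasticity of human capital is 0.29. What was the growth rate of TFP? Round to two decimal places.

Labor's share = 1 − 0.4 − 0.29 = 0.31.
Capital: 0.4 × 14.9 = 5.96 pp.
Average years of schooling: 0.29 × 4.2 = 1.218 pp.
Total hours worked: 0.31 × 1.4 = 0.434 pp.
TFP growth = 9.8 − 7.612 = 2.188%.

TFP grew 2.19%.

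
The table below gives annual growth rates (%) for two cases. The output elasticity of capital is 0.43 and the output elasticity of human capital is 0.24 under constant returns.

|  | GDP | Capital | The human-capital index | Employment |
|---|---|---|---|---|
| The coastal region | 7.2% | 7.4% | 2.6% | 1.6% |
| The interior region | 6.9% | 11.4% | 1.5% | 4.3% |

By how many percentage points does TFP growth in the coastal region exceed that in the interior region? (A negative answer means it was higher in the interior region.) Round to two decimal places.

2.65 percentage points

Labor's share = 1 − 0.43 − 0.24 = 0.33.
The coastal region: TFP = 7.2 − 3.182 − 0.624 − 0.528 = 2.866%.
The interior region: TFP = 6.9 − 4.902 − 0.36 − 1.419 = 0.219%.
Difference = 2.866 − (0.219) = 2.647 pp.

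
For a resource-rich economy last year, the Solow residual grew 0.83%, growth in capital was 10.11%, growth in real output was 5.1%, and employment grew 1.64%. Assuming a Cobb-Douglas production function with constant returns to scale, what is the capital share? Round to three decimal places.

gY = gA + α·gK + (1−α)·gL, so gY − gA − gL = α(gK − gL).
5.1 − 0.83 − 1.64 = α × (10.11 − 1.64).
2.63 = 8.47 α, so α = 0.31051.

α = 0.311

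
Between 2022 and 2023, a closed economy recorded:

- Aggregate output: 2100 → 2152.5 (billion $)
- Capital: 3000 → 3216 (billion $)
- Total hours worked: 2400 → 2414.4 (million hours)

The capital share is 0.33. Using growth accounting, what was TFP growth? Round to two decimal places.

-0.28%

Aggregate output growth = (2152.5 − 2100) / 2100 = 2.5%.
Capital growth = (3216 − 3000) / 3000 = 7.2%.
Total hours worked growth = (2414.4 − 2400) / 2400 = 0.6%.
Labor's share = 1 − 0.33 = 0.67.
Capital: 0.33 × 7.2 = 2.376 pp.
Total hours worked: 0.67 × 0.6 = 0.402 pp.
TFP growth = 2.5 − 2.778 = -0.278%.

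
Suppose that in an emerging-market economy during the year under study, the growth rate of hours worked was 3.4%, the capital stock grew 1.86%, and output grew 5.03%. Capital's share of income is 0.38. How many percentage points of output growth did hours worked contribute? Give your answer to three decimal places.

Labor's share = 1 − 0.38 = 0.62.
Contribution = share × growth = 0.62 × 3.4 = 2.108 pp.

2.108 pp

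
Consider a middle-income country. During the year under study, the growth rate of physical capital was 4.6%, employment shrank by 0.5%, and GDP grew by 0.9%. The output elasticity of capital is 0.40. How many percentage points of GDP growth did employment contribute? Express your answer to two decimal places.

Labor's share = 1 − 0.4 = 0.6.
Contribution = share × growth = 0.6 × (-0.5) = -0.3 pp.

-0.30 pp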